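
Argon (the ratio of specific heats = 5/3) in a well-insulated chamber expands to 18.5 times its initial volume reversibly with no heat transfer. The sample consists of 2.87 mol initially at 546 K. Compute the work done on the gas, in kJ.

W ≈ -16.7 kJ

For a reversible adiabat TV^(γ−1) is constant, so T₂ = T₁ (V₁/V₂)^(γ−1).
T₂ = 546 × (1/18.5)^(2/3) = 78.06 K.
Q = 0, so ΔU = W_on_gas = nCᵥΔT with Cᵥ = R/(γ−1) = 12.47 J/(mol·K).
ΔU = 2.87 × 12.47 × (78.06 − 546) = -16750 J.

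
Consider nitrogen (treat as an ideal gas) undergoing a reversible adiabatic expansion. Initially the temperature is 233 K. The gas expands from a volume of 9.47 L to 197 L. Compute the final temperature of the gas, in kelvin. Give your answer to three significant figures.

For a reversible adiabat TV^(γ−1) is constant, so T₂ = T₁ (V₁/V₂)^(γ−1).
For a diatomic ideal gas γ = 7/5, so γ−1 = 2/5.
T₂ = 233 × (9.47/197)^(2/5) = 69.2 K.

T₂ ≈ 69.2 K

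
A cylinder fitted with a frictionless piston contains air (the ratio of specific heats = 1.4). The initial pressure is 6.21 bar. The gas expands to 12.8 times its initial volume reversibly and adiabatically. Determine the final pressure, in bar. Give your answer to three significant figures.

Adiabatic: P₁V₁^γ = P₂V₂^γ ⇒ P₂ = P₁ (V₁/V₂)^γ.
P₂ = 6.21 × (1/12.8)^(1.4) = 0.175 bar.

P₂ ≈ 0.175 bar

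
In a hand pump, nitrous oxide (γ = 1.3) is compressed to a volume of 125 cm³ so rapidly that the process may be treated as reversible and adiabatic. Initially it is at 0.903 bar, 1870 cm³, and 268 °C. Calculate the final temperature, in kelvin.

T₂ ≈ 1220 K

Adiabatic: T₁V₁^(γ−1) = T₂V₂^(γ−1) ⇒ T₂ = T₁ (V₁/V₂)^(γ−1).
T₁ = 268 °C = 541.1 K.
T₂ = 541.1 × (1870/125)^(0.3) = 1218 K.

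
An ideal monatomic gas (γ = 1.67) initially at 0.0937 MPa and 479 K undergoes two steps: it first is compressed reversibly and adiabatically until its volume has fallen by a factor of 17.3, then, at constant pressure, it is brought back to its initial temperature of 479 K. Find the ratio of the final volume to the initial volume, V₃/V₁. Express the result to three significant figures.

V₃/V₁ ≈ 0.00856

Adiabatic step: V₂/V₁ = 0.0578; T₂ = T₁·17.3^(0.67) = 3235 K.
Isobaric step: V₃/V₂ = T₃/T₂ = 479/3235.
V₃/V₁ = (V₂/V₁)(V₃/V₂) = 0.0578 × (479/3235) = 0.00856.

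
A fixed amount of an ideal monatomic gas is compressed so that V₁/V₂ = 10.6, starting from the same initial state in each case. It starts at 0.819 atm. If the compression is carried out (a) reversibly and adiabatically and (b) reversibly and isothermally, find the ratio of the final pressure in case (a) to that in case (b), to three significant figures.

For a monatomic ideal gas γ = 5/3.
Isothermal: P_b = P₁(V₁/V₂) = 0.819×10.6.
Adiabatic: P_a = P₁(V₁/V₂)^γ = 0.819×10.6^(5/3).
P_a/P_b = (V₁/V₂)^(γ−1) = 10.6^(2/3) = 4.825.

P_adiabatic / P_isothermal ≈ 4.83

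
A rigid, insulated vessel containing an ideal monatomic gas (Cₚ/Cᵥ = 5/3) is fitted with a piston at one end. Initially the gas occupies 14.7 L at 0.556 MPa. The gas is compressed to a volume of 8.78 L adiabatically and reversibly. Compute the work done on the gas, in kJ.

W ≈ 5.03 kJ

P₂ = P₁(V₁/V₂)^γ = 0.556×(14.7/8.78)^(5/3) = 1.313 MPa.
For a reversible adiabat, W_by_gas = (P₁V₁ − P₂V₂)/(γ−1).
W_by = (556000×0.0147 − 1.313×10^6×0.00878) / (2/3) = -5026 J.
W_on_gas = −W_by = 5026 J.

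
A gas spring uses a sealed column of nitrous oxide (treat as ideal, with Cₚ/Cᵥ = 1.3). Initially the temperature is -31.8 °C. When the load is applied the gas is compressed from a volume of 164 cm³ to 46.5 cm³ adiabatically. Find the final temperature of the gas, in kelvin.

T₂ ≈ 352 K

Adiabatic: T₁V₁^(γ−1) = T₂V₂^(γ−1) ⇒ T₂ = T₁ (V₁/V₂)^(γ−1).
T₁ = -31.8 °C = 241.3 K.
T₂ = 241.3 × (164/46.5)^(0.3) = 352.3 K.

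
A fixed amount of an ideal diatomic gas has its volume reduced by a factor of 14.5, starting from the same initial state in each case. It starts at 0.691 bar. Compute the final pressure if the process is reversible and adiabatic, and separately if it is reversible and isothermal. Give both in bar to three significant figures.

For a diatomic ideal gas γ = 7/5.
Isothermal: P₂ = P₁(V₁/V₂) = 0.691×14.5 = 10.02 bar.
Adiabatic: P₂ = P₁(V₁/V₂)^γ = 0.691×14.5^(7/5) = 29.2 bar.

adiabatic: 29.2 bar; isothermal: 10.0 bar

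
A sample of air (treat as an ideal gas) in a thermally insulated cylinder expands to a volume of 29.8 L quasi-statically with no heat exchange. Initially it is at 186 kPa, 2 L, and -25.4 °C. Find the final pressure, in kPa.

P₂ ≈ 4.24 kPa

Since PV^γ is constant along a reversible adiabat, P₂ = P₁ (V₁/V₂)^γ.
γ = 7/5 for a diatomic ideal gas.
P₂ = 186 × (2/29.8)^(7/5) = 4.237 kPa.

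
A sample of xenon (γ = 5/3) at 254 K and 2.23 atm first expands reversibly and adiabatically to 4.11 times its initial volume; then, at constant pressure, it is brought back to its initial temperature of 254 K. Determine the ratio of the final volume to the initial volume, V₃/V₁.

V₃/V₁ ≈ 10.5

Adiabatic step: V₂/V₁ = 4.11; T₂ = T₁·(1/4.11)^(2/3) = 98.99 K.
Isobaric step: V₃/V₂ = T₃/T₂ = 254/98.99.
V₃/V₁ = (V₂/V₁)(V₃/V₂) = 4.11 × (254/98.99) = 10.55.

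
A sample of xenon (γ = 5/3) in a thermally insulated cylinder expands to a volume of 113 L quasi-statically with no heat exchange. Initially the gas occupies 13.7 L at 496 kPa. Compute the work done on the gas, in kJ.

W ≈ -7.70 kJ

P₂ = P₁(V₁/V₂)^γ = 496×(13.7/113)^(5/3) = 14.73 kPa.
For a reversible adiabat, W_by_gas = (P₁V₁ − P₂V₂)/(γ−1).
W_by = (496000×0.0137 − 14730×0.113) / (2/3) = 7696 J.
W_on_gas = −W_by = -7696 J.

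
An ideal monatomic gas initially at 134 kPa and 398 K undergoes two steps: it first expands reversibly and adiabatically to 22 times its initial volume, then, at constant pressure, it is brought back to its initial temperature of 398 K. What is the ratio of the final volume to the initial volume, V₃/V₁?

V₃/V₁ ≈ 173

For a monatomic ideal gas γ = 5/3.
Adiabatic step: V₂/V₁ = 22; T₂ = T₁·(1/22)^(2/3) = 50.69 K.
Isobaric step: V₃/V₂ = T₃/T₂ = 398/50.69.
V₃/V₁ = (V₂/V₁)(V₃/V₂) = 22 × (398/50.69) = 172.7.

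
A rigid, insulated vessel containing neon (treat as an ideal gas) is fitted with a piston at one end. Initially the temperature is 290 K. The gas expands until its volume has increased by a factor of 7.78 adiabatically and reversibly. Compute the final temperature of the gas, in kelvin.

Adiabatic: T₁V₁^(γ−1) = T₂V₂^(γ−1) ⇒ T₂ = T₁ (V₁/V₂)^(γ−1).
For a monatomic ideal gas γ = 5/3, so γ−1 = 2/3.
T₂ = 290 × (1/7.78)^(2/3) = 73.86 K.

T₂ ≈ 73.9 K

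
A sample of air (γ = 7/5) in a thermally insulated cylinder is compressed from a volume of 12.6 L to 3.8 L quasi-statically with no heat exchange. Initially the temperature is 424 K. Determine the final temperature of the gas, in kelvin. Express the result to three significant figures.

T₂ ≈ 685 K

For a reversible adiabat TV^(γ−1) is constant, so T₂ = T₁ (V₁/V₂)^(γ−1).
T₂ = 424 × (12.6/3.8)^(2/5) = 684.9 K.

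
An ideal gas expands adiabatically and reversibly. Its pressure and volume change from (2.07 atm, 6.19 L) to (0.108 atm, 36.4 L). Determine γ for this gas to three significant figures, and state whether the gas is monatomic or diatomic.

PV^γ = const ⇒ γ = ln(P₂/P₁) / ln(V₁/V₂).
γ = ln(0.108/2.07) / ln(6.19/36.4) = 1.667.
γ ≈ 1.67 is close to 5/3, so the gas is monatomic.

γ ≈ 1.67; monatomic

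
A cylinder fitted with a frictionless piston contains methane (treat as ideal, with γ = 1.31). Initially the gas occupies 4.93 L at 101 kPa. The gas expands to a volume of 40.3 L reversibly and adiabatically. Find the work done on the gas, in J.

W ≈ -769 J

P₂ = P₁(V₁/V₂)^γ = 101×(4.93/40.3)^(1.31) = 6.442 kPa.
For a reversible adiabat, W_by_gas = (P₁V₁ − P₂V₂)/(γ−1).
W_by = (101000×0.00493 − 6442×0.0403) / (0.31) = 768.8 J.
W_on_gas = −W_by = -768.8 J.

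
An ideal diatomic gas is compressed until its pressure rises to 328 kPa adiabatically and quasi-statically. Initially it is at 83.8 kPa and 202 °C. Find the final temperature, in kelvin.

Along an adiabat T P^((1−γ)/γ) is constant, so T₂ = T₁ (P₂/P₁)^((γ−1)/γ).
For a diatomic ideal gas γ = 7/5, so (γ−1)/γ = 2/7.
T₁ = 202 °C = 475.1 K.
T₂ = 475.1 × (328/83.8)^(2/7) = 701.7 K.

T₂ ≈ 702 K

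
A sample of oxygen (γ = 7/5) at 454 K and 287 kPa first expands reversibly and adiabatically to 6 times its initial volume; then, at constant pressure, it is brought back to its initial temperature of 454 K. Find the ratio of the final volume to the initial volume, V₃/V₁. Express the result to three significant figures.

V₃/V₁ ≈ 12.3

Adiabatic step: V₂/V₁ = 6; T₂ = T₁·(1/6)^(2/5) = 221.7 K.
Isobaric step: V₃/V₂ = T₃/T₂ = 454/221.7.
V₃/V₁ = (V₂/V₁)(V₃/V₂) = 6 × (454/221.7) = 12.29.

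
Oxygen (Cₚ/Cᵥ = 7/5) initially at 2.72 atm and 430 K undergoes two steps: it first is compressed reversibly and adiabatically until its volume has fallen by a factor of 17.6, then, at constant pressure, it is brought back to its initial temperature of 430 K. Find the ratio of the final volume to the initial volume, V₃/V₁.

V₃/V₁ ≈ 0.0180

Adiabatic step: V₂/V₁ = 0.05682; T₂ = T₁·17.6^(2/5) = 1354 K.
Isobaric step: V₃/V₂ = T₃/T₂ = 430/1354.
V₃/V₁ = (V₂/V₁)(V₃/V₂) = 0.05682 × (430/1354) = 0.01804.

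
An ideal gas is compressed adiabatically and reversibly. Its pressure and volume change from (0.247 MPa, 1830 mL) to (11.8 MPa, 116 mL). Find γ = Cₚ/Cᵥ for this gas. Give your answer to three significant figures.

γ ≈ 1.40

PV^γ = const ⇒ γ = ln(P₂/P₁) / ln(V₁/V₂).
γ = ln(11.8/0.247) / ln(1830/116) = 1.402.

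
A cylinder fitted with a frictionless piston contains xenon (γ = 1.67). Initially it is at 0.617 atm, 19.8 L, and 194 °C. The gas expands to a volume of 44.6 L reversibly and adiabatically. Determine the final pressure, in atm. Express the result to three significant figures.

P₂ ≈ 0.159 atm

Since PV^γ is constant along a reversible adiabat, P₂ = P₁ (V₁/V₂)^γ.
P₂ = 0.617 × (19.8/44.6)^(1.67) = 0.159 atm.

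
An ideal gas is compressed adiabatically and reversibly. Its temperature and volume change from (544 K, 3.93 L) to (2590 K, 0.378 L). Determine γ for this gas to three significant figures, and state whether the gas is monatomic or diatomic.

TV^(γ−1) = const ⇒ γ − 1 = ln(T₂/T₁) / ln(V₁/V₂).
γ = 1 + ln(2590/544) / ln(3.93/0.378) = 1.666.
γ ≈ 1.67 is close to 5/3, so the gas is monatomic.

γ ≈ 1.67; monatomic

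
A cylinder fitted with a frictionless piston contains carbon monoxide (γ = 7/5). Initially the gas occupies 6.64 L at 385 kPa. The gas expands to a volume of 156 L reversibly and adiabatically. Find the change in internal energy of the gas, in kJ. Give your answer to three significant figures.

ΔU ≈ -4.58 kJ

P₂ = P₁(V₁/V₂)^γ = 385×(6.64/156)^(7/5) = 4.636 kPa.
For a reversible adiabat, W_by_gas = (P₁V₁ − P₂V₂)/(γ−1).
W_by = (385000×0.00664 − 4636×0.156) / (2/5) = 4583 J.
Q = 0 ⇒ ΔU = −W_by = -4583 J.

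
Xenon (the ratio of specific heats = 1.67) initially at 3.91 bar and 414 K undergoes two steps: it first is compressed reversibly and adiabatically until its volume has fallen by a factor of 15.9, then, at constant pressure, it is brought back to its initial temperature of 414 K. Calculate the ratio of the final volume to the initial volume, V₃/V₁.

Adiabatic step: V₂/V₁ = 0.06289; T₂ = T₁·15.9^(0.67) = 2642 K.
Isobaric step: V₃/V₂ = T₃/T₂ = 414/2642.
V₃/V₁ = (V₂/V₁)(V₃/V₂) = 0.06289 × (414/2642) = 0.009855.

V₃/V₁ ≈ 0.00986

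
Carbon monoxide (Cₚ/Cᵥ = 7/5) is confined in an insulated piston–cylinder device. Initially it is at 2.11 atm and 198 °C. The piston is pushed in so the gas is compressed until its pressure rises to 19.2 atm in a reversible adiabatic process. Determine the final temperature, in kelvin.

T₂ ≈ 885 K

Adiabatic: T₂/T₁ = (P₂/P₁)^((γ−1)/γ).
T₁ = 198 °C = 471.1 K.
T₂ = 471.1 × (19.2/2.11)^(2/7) = 885.5 K.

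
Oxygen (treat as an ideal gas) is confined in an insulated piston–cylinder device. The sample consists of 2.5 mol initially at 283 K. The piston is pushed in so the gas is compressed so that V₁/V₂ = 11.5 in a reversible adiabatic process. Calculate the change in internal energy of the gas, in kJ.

ΔU ≈ 24.4 kJ

For a reversible adiabat TV^(γ−1) is constant, so T₂ = T₁ (V₁/V₂)^(γ−1).
γ = 7/5 for a diatomic ideal gas, so γ−1 = 2/5.
T₂ = 283 × 11.5^(2/5) = 751.7 K.
Q = 0, so ΔU = W_on_gas = nCᵥΔT with Cᵥ = R/(γ−1) = 20.79 J/(mol·K).
ΔU = 2.5 × 20.79 × (751.7 − 283) = 24360 J.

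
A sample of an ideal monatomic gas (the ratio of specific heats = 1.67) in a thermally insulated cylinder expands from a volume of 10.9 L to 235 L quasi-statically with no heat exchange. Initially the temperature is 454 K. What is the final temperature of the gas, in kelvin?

T₂ ≈ 58.0 K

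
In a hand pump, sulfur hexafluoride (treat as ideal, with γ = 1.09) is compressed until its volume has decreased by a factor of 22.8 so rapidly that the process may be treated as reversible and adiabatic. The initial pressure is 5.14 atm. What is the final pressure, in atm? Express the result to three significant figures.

P₂ ≈ 155 atm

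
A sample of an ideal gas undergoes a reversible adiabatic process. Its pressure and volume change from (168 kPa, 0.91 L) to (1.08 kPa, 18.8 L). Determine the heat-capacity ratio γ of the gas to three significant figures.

γ ≈ 1.67

PV^γ = const ⇒ γ = ln(P₂/P₁) / ln(V₁/V₂).
γ = ln(1.08/168) / ln(0.91/18.8) = 1.667.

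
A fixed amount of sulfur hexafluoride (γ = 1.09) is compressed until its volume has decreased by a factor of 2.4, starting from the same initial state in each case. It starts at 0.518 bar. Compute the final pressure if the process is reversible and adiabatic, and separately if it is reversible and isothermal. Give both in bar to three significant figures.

Isothermal: P₂ = P₁(V₁/V₂) = 0.518×2.4 = 1.243 bar.
Adiabatic: P₂ = P₁(V₁/V₂)^γ = 0.518×2.4^(1.09) = 1.345 bar.

adiabatic: 1.35 bar; isothermal: 1.24 bar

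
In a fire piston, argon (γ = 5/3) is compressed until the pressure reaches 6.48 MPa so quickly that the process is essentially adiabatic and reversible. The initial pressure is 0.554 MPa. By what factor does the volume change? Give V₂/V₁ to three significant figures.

V₂/V₁ ≈ 0.229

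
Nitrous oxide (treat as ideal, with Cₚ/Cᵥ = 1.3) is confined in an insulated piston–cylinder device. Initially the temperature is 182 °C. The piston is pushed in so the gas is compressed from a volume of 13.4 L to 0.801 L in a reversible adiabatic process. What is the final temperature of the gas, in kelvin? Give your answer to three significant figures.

T₂ ≈ 1060 K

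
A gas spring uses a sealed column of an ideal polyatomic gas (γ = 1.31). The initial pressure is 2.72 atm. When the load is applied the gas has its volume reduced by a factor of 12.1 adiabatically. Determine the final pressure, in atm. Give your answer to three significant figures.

P₂ ≈ 71.3 atm

Since PV^γ is constant along a reversible adiabat, P₂ = P₁ (V₁/V₂)^γ.
P₂ = 2.72 × 12.1^(1.31) = 71.29 atm.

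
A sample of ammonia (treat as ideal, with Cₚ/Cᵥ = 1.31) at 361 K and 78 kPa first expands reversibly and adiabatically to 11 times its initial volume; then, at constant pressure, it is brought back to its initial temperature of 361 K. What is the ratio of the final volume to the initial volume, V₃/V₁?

Adiabatic step: V₂/V₁ = 11; T₂ = T₁·(1/11)^(0.31) = 171.7 K.
Isobaric step: V₃/V₂ = T₃/T₂ = 361/171.7.
V₃/V₁ = (V₂/V₁)(V₃/V₂) = 11 × (361/171.7) = 23.13.

V₃/V₁ ≈ 23.1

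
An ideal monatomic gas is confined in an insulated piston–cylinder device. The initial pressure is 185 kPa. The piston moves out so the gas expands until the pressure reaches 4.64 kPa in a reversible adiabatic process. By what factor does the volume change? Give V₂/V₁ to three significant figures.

V₂/V₁ ≈ 9.13

From PV^γ = const, V₂/V₁ = (P₁/P₂)^(1/γ).
For a monatomic ideal gas γ = 5/3.
V₂/V₁ = (185/4.64)^(3/5) = 9.128.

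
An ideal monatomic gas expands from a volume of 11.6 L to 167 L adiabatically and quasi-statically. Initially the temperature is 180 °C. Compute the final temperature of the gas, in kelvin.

T₂ ≈ 76.6 K

For a reversible adiabat TV^(γ−1) is constant, so T₂ = T₁ (V₁/V₂)^(γ−1).
For a monatomic ideal gas γ = 5/3, so γ−1 = 2/3.
T₁ = 180 °C = 453.1 K.
T₂ = 453.1 × (11.6/167)^(2/3) = 76.57 K.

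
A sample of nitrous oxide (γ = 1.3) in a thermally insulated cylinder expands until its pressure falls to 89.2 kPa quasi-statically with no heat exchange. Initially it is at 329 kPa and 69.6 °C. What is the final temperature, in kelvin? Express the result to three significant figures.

Adiabatic: T₂/T₁ = (P₂/P₁)^((γ−1)/γ).
T₁ = 69.6 °C = 342.8 K.
T₂ = 342.8 × (89.2/329)^(0.231) = 253.6 K.

T₂ ≈ 254 K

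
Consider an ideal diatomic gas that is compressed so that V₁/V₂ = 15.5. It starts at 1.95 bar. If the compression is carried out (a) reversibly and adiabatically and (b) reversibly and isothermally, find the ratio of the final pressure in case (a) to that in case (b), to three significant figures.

P_adiabatic / P_isothermal ≈ 2.99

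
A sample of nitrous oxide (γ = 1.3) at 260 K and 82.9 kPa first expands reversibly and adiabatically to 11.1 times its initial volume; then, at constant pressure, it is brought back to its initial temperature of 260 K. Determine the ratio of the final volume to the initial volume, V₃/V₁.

V₃/V₁ ≈ 22.9

Adiabatic step: V₂/V₁ = 11.1; T₂ = T₁·(1/11.1)^(0.3) = 126.3 K.
Isobaric step: V₃/V₂ = T₃/T₂ = 260/126.3.
V₃/V₁ = (V₂/V₁)(V₃/V₂) = 11.1 × (260/126.3) = 22.85.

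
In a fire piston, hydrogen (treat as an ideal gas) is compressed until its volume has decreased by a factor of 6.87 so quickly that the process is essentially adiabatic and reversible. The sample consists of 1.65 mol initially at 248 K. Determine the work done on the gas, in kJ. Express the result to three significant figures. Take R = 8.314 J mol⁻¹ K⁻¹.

W ≈ 9.88 kJ

Adiabatic: T₁V₁^(γ−1) = T₂V₂^(γ−1) ⇒ T₂ = T₁ (V₁/V₂)^(γ−1).
γ = 7/5 for a diatomic ideal gas, so γ−1 = 2/5.
T₂ = 248 × 6.87^(2/5) = 536.1 K.
Q = 0, so ΔU = W_on_gas = nCᵥΔT with Cᵥ = R/(γ−1) = 20.79 J/(mol·K).
ΔU = 1.65 × 20.79 × (536.1 − 248) = 9880 J.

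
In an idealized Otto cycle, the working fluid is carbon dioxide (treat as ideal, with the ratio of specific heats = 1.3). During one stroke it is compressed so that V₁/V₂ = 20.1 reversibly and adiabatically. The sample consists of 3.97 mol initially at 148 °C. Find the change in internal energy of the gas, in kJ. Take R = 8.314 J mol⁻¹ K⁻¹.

For a reversible adiabat TV^(γ−1) is constant, so T₂ = T₁ (V₁/V₂)^(γ−1).
T₁ = 148 °C = 421.1 K.
T₂ = 421.1 × 20.1^(0.3) = 1036 K.
Q = 0, so ΔU = W_on_gas = nCᵥΔT with Cᵥ = R/(γ−1) = 27.71 J/(mol·K).
ΔU = 3.97 × 27.71 × (1036 − 421.1) = 67660 J.

ΔU ≈ 67.7 kJ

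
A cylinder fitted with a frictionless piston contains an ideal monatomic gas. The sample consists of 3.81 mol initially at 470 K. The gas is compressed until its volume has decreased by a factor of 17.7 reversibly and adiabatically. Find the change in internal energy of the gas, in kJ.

ΔU ≈ 129 kJ

For a reversible adiabat TV^(γ−1) is constant, so T₂ = T₁ (V₁/V₂)^(γ−1).
γ = 5/3 for a monatomic ideal gas, so γ−1 = 2/3.
T₂ = 470 × 17.7^(2/3) = 3192 K.
Q = 0, so ΔU = W_on_gas = nCᵥΔT with Cᵥ = R/(γ−1) = 12.47 J/(mol·K).
ΔU = 3.81 × 12.47 × (3192 − 470) = 129300 J.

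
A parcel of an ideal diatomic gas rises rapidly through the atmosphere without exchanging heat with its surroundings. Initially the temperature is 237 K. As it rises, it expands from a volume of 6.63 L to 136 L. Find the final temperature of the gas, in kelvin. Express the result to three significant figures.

T₂ ≈ 70.8 K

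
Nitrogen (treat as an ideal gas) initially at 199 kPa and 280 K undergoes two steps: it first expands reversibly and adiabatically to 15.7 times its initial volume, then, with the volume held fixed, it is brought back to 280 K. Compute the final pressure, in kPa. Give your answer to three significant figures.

For a diatomic ideal gas γ = 7/5.
Adiabatic step (PV^γ = const): P₂ = 199×(1/15.7)^(7/5) = 4.213 kPa; T₂ = 280×(1/15.7)^(2/5) = 93.07 K.
Isochoric: P₃ = P₂(T₃/T₂) = 4.213 × (280/93.07) = 12.68 kPa.

P₃ ≈ 12.7 kPa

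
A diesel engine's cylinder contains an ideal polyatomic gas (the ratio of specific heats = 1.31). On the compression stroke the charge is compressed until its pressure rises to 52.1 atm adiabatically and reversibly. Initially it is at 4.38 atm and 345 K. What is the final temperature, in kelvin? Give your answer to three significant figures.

T₂ ≈ 620 K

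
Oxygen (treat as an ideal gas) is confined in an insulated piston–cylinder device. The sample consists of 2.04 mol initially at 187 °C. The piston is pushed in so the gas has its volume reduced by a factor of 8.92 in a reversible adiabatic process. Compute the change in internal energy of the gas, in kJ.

For a reversible adiabat TV^(γ−1) is constant, so T₂ = T₁ (V₁/V₂)^(γ−1).
γ = 7/5 for a diatomic ideal gas, so γ−1 = 2/5.
T₁ = 187 °C = 460.1 K.
T₂ = 460.1 × 8.92^(2/5) = 1104 K.
Q = 0, so ΔU = W_on_gas = nCᵥΔT with Cᵥ = R/(γ−1) = 20.79 J/(mol·K).
ΔU = 2.04 × 20.79 × (1104 − 460.1) = 27310 J.

ΔU ≈ 27.3 kJ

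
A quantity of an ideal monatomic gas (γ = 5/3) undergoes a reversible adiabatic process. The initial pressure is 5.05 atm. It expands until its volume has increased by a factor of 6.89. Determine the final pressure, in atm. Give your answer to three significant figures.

Since PV^γ is constant along a reversible adiabat, P₂ = P₁ (V₁/V₂)^γ.
P₂ = 5.05 × (1/6.89)^(5/3) = 0.2024 atm.

P₂ ≈ 0.202 atm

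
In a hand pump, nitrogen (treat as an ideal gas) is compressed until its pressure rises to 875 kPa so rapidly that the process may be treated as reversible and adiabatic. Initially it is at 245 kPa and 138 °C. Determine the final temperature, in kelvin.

Along an adiabat T P^((1−γ)/γ) is constant, so T₂ = T₁ (P₂/P₁)^((γ−1)/γ).
For a diatomic ideal gas γ = 7/5, so (γ−1)/γ = 2/7.
T₁ = 138 °C = 411.1 K.
T₂ = 411.1 × (875/245)^(2/7) = 591.5 K.

T₂ ≈ 592 K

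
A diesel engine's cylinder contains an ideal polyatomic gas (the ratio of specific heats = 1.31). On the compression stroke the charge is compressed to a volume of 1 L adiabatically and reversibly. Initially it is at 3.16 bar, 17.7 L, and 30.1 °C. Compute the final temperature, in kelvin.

For a reversible adiabat TV^(γ−1) is constant, so T₂ = T₁ (V₁/V₂)^(γ−1).
T₁ = 30.1 °C = 303.2 K.
T₂ = 303.2 × (17.7/1)^(0.31) = 739 K.

T₂ ≈ 739 K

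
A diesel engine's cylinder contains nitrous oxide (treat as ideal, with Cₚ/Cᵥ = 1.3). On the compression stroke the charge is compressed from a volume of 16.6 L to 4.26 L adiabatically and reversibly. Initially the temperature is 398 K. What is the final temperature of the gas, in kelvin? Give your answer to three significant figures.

Adiabatic: T₁V₁^(γ−1) = T₂V₂^(γ−1) ⇒ T₂ = T₁ (V₁/V₂)^(γ−1).
T₂ = 398 × (16.6/4.26)^(0.3) = 598.5 K.

T₂ ≈ 599 K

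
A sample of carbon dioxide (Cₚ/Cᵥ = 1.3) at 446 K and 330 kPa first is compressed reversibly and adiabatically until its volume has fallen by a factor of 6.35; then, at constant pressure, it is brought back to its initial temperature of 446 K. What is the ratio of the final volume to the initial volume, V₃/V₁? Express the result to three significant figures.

V₃/V₁ ≈ 0.0904

Adiabatic step: V₂/V₁ = 0.1575; T₂ = T₁·6.35^(0.3) = 776.5 K.
Isobaric step: V₃/V₂ = T₃/T₂ = 446/776.5.
V₃/V₁ = (V₂/V₁)(V₃/V₂) = 0.1575 × (446/776.5) = 0.09045.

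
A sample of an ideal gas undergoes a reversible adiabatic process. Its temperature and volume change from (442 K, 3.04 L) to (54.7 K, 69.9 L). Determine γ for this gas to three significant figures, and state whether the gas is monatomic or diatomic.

γ ≈ 1.67; monatomic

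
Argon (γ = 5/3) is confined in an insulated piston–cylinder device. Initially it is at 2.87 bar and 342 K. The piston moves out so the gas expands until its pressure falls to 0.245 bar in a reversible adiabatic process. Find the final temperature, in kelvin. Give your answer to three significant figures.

T₂ ≈ 128 K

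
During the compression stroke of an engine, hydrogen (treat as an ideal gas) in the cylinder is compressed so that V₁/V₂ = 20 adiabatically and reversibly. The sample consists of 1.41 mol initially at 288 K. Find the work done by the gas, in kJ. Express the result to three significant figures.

For a reversible adiabat TV^(γ−1) is constant, so T₂ = T₁ (V₁/V₂)^(γ−1).
γ = 7/5 for a diatomic ideal gas, so γ−1 = 2/5.
T₂ = 288 × 20^(2/5) = 954.6 K.
Q = 0, so ΔU = W_on_gas = nCᵥΔT with Cᵥ = R/(γ−1) = 20.79 J/(mol·K).
ΔU = 1.41 × 20.79 × (954.6 − 288) = 19530 J.
Work done by the gas = −ΔU = -19530 J.

W ≈ -19.5 kJ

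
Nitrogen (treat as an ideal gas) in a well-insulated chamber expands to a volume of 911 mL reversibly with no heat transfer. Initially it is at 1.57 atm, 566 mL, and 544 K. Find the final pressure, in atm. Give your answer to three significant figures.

Adiabatic: P₁V₁^γ = P₂V₂^γ ⇒ P₂ = P₁ (V₁/V₂)^γ.
γ = 7/5 for a diatomic ideal gas.
P₂ = 1.57 × (566/911)^(7/5) = 0.8063 atm.

P₂ ≈ 0.806 atm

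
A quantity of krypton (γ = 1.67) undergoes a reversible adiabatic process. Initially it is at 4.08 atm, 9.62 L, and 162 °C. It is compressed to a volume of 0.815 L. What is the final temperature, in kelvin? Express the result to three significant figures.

T₂ ≈ 2270 K

Adiabatic: T₁V₁^(γ−1) = T₂V₂^(γ−1) ⇒ T₂ = T₁ (V₁/V₂)^(γ−1).
T₁ = 162 °C = 435.1 K.
T₂ = 435.1 × (9.62/0.815)^(0.67) = 2275 K.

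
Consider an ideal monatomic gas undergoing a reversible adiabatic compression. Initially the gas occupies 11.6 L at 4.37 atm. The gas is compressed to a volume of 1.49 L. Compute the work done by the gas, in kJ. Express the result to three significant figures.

W ≈ -22.6 kJ

γ = 5/3 for a monatomic ideal gas.
P₂ = P₁(V₁/V₂)^γ = 4.37×(11.6/1.49)^(5/3) = 133.6 atm.
For a reversible adiabat, W_by_gas = (P₁V₁ − P₂V₂)/(γ−1).
W_by = (442800×0.0116 − 1.354×10^7×0.00149) / (2/3) = -22560 J.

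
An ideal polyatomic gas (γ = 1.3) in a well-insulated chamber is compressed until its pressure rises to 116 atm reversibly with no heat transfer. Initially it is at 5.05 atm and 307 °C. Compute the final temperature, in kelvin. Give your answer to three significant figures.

T₂ ≈ 1200 K

Adiabatic: T₂/T₁ = (P₂/P₁)^((γ−1)/γ).
T₁ = 307 °C = 580.1 K.
T₂ = 580.1 × (116/5.05)^(0.231) = 1196 K.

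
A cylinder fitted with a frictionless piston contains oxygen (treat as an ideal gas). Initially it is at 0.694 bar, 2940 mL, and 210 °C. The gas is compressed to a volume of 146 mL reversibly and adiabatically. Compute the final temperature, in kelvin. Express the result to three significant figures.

T₂ ≈ 1610 K

Adiabatic: T₁V₁^(γ−1) = T₂V₂^(γ−1) ⇒ T₂ = T₁ (V₁/V₂)^(γ−1).
γ = 7/5 for a diatomic ideal gas.
T₁ = 210 °C = 483.1 K.
T₂ = 483.1 × (2940/146)^(2/5) = 1606 K.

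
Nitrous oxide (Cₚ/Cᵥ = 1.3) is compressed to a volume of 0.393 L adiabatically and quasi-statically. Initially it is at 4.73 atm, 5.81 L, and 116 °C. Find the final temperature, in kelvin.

For a reversible adiabat TV^(γ−1) is constant, so T₂ = T₁ (V₁/V₂)^(γ−1).
T₁ = 116 °C = 389.1 K.
T₂ = 389.1 × (5.81/0.393)^(0.3) = 873.1 K.

T₂ ≈ 873 K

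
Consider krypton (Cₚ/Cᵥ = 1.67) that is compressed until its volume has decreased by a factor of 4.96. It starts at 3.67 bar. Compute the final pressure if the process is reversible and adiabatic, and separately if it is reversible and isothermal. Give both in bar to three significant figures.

Isothermal: P₂ = P₁(V₁/V₂) = 3.67×4.96 = 18.2 bar.
Adiabatic: P₂ = P₁(V₁/V₂)^γ = 3.67×4.96^(1.67) = 53.23 bar.

adiabatic: 53.2 bar; isothermal: 18.2 bar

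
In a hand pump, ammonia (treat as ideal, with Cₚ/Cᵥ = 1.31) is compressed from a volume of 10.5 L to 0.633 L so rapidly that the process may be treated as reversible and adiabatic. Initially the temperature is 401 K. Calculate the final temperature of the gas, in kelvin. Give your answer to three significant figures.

T₂ ≈ 958 K

Adiabatic: T₁V₁^(γ−1) = T₂V₂^(γ−1) ⇒ T₂ = T₁ (V₁/V₂)^(γ−1).
T₂ = 401 × (10.5/0.633)^(0.31) = 957.8 K.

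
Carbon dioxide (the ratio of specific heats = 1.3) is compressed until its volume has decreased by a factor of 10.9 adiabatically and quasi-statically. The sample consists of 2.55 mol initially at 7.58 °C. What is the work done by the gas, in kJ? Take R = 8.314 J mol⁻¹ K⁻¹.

For a reversible adiabat TV^(γ−1) is constant, so T₂ = T₁ (V₁/V₂)^(γ−1).
T₁ = 7.58 °C = 280.7 K.
T₂ = 280.7 × 10.9^(0.3) = 574.8 K.
Q = 0, so ΔU = W_on_gas = nCᵥΔT with Cᵥ = R/(γ−1) = 27.71 J/(mol·K).
ΔU = 2.55 × 27.71 × (574.8 − 280.7) = 20780 J.
Work done by the gas = −ΔU = -20780 J.

W ≈ -20.8 kJ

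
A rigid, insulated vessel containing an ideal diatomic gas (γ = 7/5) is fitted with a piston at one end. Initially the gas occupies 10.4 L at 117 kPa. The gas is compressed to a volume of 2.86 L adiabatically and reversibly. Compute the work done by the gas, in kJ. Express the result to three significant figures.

W ≈ -2.06 kJ

P₂ = P₁(V₁/V₂)^γ = 117×(10.4/2.86)^(7/5) = 713.1 kPa.
For a reversible adiabat, W_by_gas = (P₁V₁ − P₂V₂)/(γ−1).
W_by = (117000×0.0104 − 713100×0.00286) / (2/5) = -2056 J.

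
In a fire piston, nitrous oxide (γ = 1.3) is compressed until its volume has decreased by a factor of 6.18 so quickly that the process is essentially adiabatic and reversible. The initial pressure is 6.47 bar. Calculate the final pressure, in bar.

Since PV^γ is constant along a reversible adiabat, P₂ = P₁ (V₁/V₂)^γ.
P₂ = 6.47 × 6.18^(1.3) = 69.05 bar.

P₂ ≈ 69.1 bar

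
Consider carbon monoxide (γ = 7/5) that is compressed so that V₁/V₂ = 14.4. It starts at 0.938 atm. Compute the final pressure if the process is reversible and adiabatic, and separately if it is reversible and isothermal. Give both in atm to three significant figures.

adiabatic: 39.3 atm; isothermal: 13.5 atm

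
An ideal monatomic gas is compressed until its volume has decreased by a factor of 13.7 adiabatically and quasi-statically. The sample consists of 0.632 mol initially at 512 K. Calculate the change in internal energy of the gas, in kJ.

ΔU ≈ 19.1 kJ

Adiabatic: T₁V₁^(γ−1) = T₂V₂^(γ−1) ⇒ T₂ = T₁ (V₁/V₂)^(γ−1).
γ = 5/3 for a monatomic ideal gas, so γ−1 = 2/3.
T₂ = 512 × 13.7^(2/3) = 2931 K.
Q = 0, so ΔU = W_on_gas = nCᵥΔT with Cᵥ = R/(γ−1) = 12.47 J/(mol·K).
ΔU = 0.632 × 12.47 × (2931 − 512) = 19070 J.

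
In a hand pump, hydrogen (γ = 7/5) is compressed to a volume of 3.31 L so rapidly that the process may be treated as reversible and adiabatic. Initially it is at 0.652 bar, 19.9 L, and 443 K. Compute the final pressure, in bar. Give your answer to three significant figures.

Since PV^γ is constant along a reversible adiabat, P₂ = P₁ (V₁/V₂)^γ.
P₂ = 0.652 × (19.9/3.31)^(7/5) = 8.033 bar.

P₂ ≈ 8.03 bar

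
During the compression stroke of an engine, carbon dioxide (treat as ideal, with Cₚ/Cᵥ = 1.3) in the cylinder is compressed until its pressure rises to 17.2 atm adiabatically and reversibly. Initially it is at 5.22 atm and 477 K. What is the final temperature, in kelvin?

Adiabatic: T₂/T₁ = (P₂/P₁)^((γ−1)/γ).
T₂ = 477 × (17.2/5.22)^(0.231) = 628.1 K.

T₂ ≈ 628 K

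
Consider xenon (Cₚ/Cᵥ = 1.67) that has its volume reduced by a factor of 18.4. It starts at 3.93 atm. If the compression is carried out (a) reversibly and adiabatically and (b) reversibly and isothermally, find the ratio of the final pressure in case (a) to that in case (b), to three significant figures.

Isothermal: P_b = P₁(V₁/V₂) = 3.93×18.4.
Adiabatic: P_a = P₁(V₁/V₂)^γ = 3.93×18.4^(1.67).
P_a/P_b = (V₁/V₂)^(γ−1) = 18.4^(0.67) = 7.038.

P_adiabatic / P_isothermal ≈ 7.04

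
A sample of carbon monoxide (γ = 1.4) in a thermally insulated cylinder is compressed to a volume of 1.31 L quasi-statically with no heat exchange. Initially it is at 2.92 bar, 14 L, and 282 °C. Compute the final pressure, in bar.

P₂ ≈ 80.5 bar

Adiabatic: P₁V₁^γ = P₂V₂^γ ⇒ P₂ = P₁ (V₁/V₂)^γ.
P₂ = 2.92 × (14/1.31)^(1.4) = 80.5 bar.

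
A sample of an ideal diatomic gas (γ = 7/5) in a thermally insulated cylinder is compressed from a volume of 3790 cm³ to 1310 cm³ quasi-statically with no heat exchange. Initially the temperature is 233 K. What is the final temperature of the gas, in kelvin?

T₂ ≈ 356 K

For a reversible adiabat TV^(γ−1) is constant, so T₂ = T₁ (V₁/V₂)^(γ−1).
T₂ = 233 × (3790/1310)^(2/5) = 356.4 K.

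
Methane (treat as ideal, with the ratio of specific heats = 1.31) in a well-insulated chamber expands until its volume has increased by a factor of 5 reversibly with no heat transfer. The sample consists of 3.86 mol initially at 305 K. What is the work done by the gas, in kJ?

W ≈ 12.4 kJ

For a reversible adiabat TV^(γ−1) is constant, so T₂ = T₁ (V₁/V₂)^(γ−1).
T₂ = 305 × (1/5)^(0.31) = 185.2 K.
Q = 0, so ΔU = W_on_gas = nCᵥΔT with Cᵥ = R/(γ−1) = 26.82 J/(mol·K).
ΔU = 3.86 × 26.82 × (185.2 − 305) = -12400 J.
Work done by the gas = −ΔU = 12400 J.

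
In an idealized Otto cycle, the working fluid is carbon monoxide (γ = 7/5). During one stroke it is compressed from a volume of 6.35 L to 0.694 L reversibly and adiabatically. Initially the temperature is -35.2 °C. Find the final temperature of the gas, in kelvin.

T₂ ≈ 577 K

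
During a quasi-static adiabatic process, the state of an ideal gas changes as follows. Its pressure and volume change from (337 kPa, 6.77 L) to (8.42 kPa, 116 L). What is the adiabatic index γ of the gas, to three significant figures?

γ ≈ 1.30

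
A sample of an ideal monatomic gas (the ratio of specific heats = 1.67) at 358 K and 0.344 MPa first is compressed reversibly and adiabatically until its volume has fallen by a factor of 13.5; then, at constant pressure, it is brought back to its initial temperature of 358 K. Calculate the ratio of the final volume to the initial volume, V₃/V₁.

Adiabatic step: V₂/V₁ = 0.07407; T₂ = T₁·13.5^(0.67) = 2047 K.
Isobaric step: V₃/V₂ = T₃/T₂ = 358/2047.
V₃/V₁ = (V₂/V₁)(V₃/V₂) = 0.07407 × (358/2047) = 0.01295.

V₃/V₁ ≈ 0.0130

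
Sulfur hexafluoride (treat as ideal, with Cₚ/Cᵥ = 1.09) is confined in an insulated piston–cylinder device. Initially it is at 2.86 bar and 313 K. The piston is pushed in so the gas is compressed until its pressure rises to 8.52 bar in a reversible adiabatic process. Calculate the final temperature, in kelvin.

T₂ ≈ 343 K

Adiabatic: T₂/T₁ = (P₂/P₁)^((γ−1)/γ).
T₂ = 313 × (8.52/2.86)^(0.0826) = 342.5 K.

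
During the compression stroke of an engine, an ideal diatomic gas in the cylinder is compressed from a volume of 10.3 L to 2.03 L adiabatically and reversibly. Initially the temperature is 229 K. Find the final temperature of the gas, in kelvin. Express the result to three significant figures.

Adiabatic: T₁V₁^(γ−1) = T₂V₂^(γ−1) ⇒ T₂ = T₁ (V₁/V₂)^(γ−1).
For a diatomic ideal gas γ = 7/5, so γ−1 = 2/5.
T₂ = 229 × (10.3/2.03)^(2/5) = 438.5 K.

T₂ ≈ 439 K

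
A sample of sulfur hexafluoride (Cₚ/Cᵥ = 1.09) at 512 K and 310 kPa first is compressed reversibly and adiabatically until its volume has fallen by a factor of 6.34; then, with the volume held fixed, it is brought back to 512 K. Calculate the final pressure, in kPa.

P₃ ≈ 1970 kPa

Adiabatic step (PV^γ = const): P₂ = 310×6.34^(1.09) = 2321 kPa; T₂ = 512×6.34^(0.09) = 604.6 K.
Isochoric: P₃ = P₂(T₃/T₂) = 2321 × (512/604.6) = 1965 kPa.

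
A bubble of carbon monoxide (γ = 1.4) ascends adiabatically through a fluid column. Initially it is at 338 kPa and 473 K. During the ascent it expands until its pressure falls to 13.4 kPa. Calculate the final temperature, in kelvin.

T₂ ≈ 188 K

Along an adiabat T P^((1−γ)/γ) is constant, so T₂ = T₁ (P₂/P₁)^((γ−1)/γ).
T₂ = 473 × (13.4/338)^(0.286) = 188.1 K.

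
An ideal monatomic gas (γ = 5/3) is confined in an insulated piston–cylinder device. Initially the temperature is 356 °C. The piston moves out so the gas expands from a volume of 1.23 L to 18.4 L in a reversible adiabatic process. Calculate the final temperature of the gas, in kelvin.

T₂ ≈ 104 K

For a reversible adiabat TV^(γ−1) is constant, so T₂ = T₁ (V₁/V₂)^(γ−1).
T₁ = 356 °C = 629.1 K.
T₂ = 629.1 × (1.23/18.4)^(2/3) = 103.6 K.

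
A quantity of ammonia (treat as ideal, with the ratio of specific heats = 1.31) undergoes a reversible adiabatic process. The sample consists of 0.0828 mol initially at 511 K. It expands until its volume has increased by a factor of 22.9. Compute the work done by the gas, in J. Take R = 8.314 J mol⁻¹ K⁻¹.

For a reversible adiabat TV^(γ−1) is constant, so T₂ = T₁ (V₁/V₂)^(γ−1).
T₂ = 511 × (1/22.9)^(0.31) = 193.6 K.
Q = 0, so ΔU = W_on_gas = nCᵥΔT with Cᵥ = R/(γ−1) = 26.82 J/(mol·K).
ΔU = 0.0828 × 26.82 × (193.6 − 511) = -704.9 J.
Work done by the gas = −ΔU = 704.9 J.

W ≈ 705 J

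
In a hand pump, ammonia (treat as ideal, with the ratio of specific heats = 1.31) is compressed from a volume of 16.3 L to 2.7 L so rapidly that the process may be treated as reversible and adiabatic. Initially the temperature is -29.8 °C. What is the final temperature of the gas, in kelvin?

T₂ ≈ 425 K

Adiabatic: T₁V₁^(γ−1) = T₂V₂^(γ−1) ⇒ T₂ = T₁ (V₁/V₂)^(γ−1).
T₁ = -29.8 °C = 243.3 K.
T₂ = 243.3 × (16.3/2.7)^(0.31) = 424.9 K.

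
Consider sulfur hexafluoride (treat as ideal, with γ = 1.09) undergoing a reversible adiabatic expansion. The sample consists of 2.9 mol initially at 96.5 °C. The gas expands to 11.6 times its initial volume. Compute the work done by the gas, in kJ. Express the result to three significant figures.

W ≈ 19.6 kJ

For a reversible adiabat TV^(γ−1) is constant, so T₂ = T₁ (V₁/V₂)^(γ−1).
T₁ = 96.5 °C = 369.6 K.
T₂ = 369.6 × (1/11.6)^(0.09) = 296.5 K.
Q = 0, so ΔU = W_on_gas = nCᵥΔT with Cᵥ = R/(γ−1) = 92.38 J/(mol·K).
ΔU = 2.9 × 92.38 × (296.5 − 369.6) = -19600 J.
Work done by the gas = −ΔU = 19600 J.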